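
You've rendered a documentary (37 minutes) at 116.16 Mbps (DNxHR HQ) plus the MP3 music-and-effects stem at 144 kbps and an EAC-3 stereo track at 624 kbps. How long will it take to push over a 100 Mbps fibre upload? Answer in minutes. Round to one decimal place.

43.3 minutes

37 min = 2220 s
Audio total: 144 + 624 = 768 kbps = 0.768 Mbps.
Total bitrate: 116.928 Mbps.
File: 116.928 Mbps × 2220 s = 259580.2 Mb.
At 100 Mbps: 259580.2 / 100 = 2595.8 s ≈ 43.3 minutes.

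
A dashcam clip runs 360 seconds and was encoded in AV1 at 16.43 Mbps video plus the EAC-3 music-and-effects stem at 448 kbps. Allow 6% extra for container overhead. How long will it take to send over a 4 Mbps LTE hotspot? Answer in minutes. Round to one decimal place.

26.8 minutes

Audio: 448 kbps = 0.448 Mbps.
Total bitrate: 16.878 Mbps.
File: 16.878 Mbps × 360 s = 6076.1 Mb.
With 6% container overhead: ×1.06. → 6440.6 Mb.
At 4 Mbps: 6440.6 / 4 = 1610.2 s ≈ 26.8 minutes.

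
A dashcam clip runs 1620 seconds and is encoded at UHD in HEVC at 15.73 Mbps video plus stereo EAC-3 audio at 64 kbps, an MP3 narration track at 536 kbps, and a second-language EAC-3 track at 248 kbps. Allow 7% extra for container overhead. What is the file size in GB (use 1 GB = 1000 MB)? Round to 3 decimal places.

3.592 GB

Audio total: 64 + 536 + 248 = 848 kbps = 0.848 Mbps.
Total bitrate: 15.73 + 0.848 = 16.578 Mbps.
Stream data: 16.578 Mbps × 1620 s = 26856.4 Mb.
With 7% container overhead: ×1.07.
28,736 Mb ÷ 8 = 3,592 MB → 3.592 GB.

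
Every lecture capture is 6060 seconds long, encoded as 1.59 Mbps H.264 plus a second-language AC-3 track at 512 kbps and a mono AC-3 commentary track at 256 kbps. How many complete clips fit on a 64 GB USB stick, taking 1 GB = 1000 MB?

Audio total: 512 + 256 = 768 kbps = 0.768 Mbps.
Total bitrate: 2.358 Mbps.
Per item: 2.358 Mbps × 6060 s = 14,289 Mb = 1,786 MB.
Capacity: 64 GB = 512,000 Mb; 35.83 items → 35 complete.

35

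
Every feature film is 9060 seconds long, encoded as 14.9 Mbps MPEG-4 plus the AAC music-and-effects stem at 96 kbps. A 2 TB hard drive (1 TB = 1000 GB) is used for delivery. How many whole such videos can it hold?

117

Audio: 96 kbps = 0.096 Mbps.
Total bitrate: 14.996 Mbps.
Per item: 14.996 Mbps × 9060 s = 135,864 Mb = 16,983 MB.
Capacity: 2 TB = 16,000,000 Mb; 117.77 items → 117 complete.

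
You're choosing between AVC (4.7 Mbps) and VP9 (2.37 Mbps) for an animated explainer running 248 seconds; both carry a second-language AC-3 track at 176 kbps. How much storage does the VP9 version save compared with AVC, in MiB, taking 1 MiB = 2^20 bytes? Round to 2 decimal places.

Audio: 176 kbps = 0.176 Mbps.
AVC: 4.876 Mbps × 248 s = 1209.2 Mb = 144.154 MiB.
VP9: 2.546 Mbps × 248 s = 631.4 Mb = 75.270 MiB.
Saving: 144.154 − 75.270 = 68.884 MiB.

68.88 MiB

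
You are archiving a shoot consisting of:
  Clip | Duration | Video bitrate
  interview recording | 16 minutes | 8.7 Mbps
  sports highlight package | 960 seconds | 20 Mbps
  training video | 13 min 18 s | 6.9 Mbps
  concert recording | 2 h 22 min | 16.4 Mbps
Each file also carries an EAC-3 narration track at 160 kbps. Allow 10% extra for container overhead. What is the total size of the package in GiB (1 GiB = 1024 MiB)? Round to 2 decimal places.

22.36 GiB

Audio: 160 kbps = 0.160 Mbps.
interview recording: 8.860 Mbps × 960 s × 1.10 = 9356.2 Mb
sports highlight package: 20.160 Mbps × 960 s × 1.10 = 21289.0 Mb
training video: 7.060 Mbps × 798 s × 1.10 = 6197.3 Mb
concert recording: 16.560 Mbps × 8520 s × 1.10 = 155200.3 Mb
Total: 192042.7 Mb = 24005.3 MB.
= 22.36 GiB.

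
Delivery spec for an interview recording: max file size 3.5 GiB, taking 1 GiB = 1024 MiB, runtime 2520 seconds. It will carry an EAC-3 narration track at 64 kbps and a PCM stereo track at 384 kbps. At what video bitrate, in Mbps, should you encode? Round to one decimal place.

11.5 Mbps

Budget: 3.5 GiB = 30064.8 Mb.
Total bitrate budget: 30064.8 Mb / 2520 s = 11.930 Mbps.
Audio total: 64 + 384 = 448 kbps = 0.448 Mbps.
Video: 11.930 − 0.448 = 11.482 Mbps.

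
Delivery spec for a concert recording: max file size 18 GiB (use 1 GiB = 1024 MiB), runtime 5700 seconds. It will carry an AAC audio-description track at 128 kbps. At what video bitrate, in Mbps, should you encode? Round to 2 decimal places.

27.00 Mbps

Budget: 18 GiB = 154618.8 Mb.
Total bitrate budget: 154618.8 Mb / 5700 s = 27.126 Mbps.
Audio: 128 kbps = 0.128 Mbps.
Video: 27.126 − 0.128 = 26.998 Mbps.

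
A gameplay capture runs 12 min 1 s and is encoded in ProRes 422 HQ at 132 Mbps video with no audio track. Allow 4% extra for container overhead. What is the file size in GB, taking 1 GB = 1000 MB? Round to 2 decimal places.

12.37 GB

12 min 1 s = 721 s
Total bitrate: 132 Mbps.
Stream data: 132.000 Mbps × 721 s = 95172.0 Mb.
With 4% container overhead: ×1.04.
98,979 Mb ÷ 8 = 12,372 MB → 12.37 GB.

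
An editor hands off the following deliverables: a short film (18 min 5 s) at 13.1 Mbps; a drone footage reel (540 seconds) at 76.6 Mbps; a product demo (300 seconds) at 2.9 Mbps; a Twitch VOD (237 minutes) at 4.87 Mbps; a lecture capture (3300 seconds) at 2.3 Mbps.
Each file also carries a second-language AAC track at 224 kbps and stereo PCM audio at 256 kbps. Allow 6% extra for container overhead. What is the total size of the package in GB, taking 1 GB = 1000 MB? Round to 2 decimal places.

Audio total: 224 + 256 = 480 kbps = 0.480 Mbps.
short film: 13.580 Mbps × 1085 s × 1.06 = 15618.4 Mb
drone footage reel: 77.080 Mbps × 540 s × 1.06 = 44120.6 Mb
product demo: 3.380 Mbps × 300 s × 1.06 = 1074.8 Mb
Twitch VOD: 5.350 Mbps × 14220 s × 1.06 = 80641.6 Mb
lecture capture: 2.780 Mbps × 3300 s × 1.06 = 9724.4 Mb
Total: 151179.9 Mb = 18897.5 MB.
= 18.90 GB.

18.90 GB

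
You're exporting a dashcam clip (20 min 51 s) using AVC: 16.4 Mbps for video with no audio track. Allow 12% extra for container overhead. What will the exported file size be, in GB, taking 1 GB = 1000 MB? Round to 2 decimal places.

20 min 51 s = 1251 s
Total bitrate: 16.4 Mbps.
Stream data: 16.400 Mbps × 1251 s = 20516.4 Mb.
With 12% container overhead: ×1.12.
22,978 Mb ÷ 8 = 2,872 MB → 2.872 GB.

2.87 GB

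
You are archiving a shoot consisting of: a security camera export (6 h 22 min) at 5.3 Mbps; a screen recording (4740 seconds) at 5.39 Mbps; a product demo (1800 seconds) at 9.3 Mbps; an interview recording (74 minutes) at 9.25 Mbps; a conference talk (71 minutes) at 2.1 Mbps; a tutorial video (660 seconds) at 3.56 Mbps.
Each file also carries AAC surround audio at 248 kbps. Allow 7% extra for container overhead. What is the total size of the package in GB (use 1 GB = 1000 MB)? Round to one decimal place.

Audio: 248 kbps = 0.248 Mbps.
security camera export: 5.548 Mbps × 22920 s × 1.07 = 136061.4 Mb
screen recording: 5.638 Mbps × 4740 s × 1.07 = 28594.8 Mb
product demo: 9.548 Mbps × 1800 s × 1.07 = 18389.4 Mb
interview recording: 9.498 Mbps × 4440 s × 1.07 = 45123.1 Mb
conference talk: 2.348 Mbps × 4260 s × 1.07 = 10702.7 Mb
tutorial video: 3.808 Mbps × 660 s × 1.07 = 2689.2 Mb
Total: 241560.6 Mb = 30195.1 MB.
= 30.20 GB.

30.2 GB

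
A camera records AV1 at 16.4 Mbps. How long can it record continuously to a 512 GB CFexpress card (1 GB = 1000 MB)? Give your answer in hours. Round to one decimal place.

69.4 hours

Capacity: 512 GB = 4,096,000 Mb.
Recording time: 4,096,000 / 16.400 = 249,756 s ≈ 69.4 hours.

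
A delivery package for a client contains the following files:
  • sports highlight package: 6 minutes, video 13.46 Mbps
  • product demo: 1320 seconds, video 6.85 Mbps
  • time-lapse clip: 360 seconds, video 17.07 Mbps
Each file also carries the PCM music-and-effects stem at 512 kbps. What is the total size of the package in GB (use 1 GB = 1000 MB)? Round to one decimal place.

2.6 GB

Audio: 512 kbps = 0.512 Mbps.
sports highlight package: 13.972 Mbps × 360 s = 5029.9 Mb
product demo: 7.362 Mbps × 1320 s = 9717.8 Mb
time-lapse clip: 17.582 Mbps × 360 s = 6329.5 Mb
Total: 21077.3 Mb = 2634.7 MB.
= 2.635 GB.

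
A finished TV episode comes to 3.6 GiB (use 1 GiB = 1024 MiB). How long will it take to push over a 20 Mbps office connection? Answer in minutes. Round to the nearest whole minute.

File: 3.6 GiB = 30923.8 Mb.
At 20 Mbps: 30923.8 / 20 = 1546.2 s ≈ 25.8 minutes.

26 minutes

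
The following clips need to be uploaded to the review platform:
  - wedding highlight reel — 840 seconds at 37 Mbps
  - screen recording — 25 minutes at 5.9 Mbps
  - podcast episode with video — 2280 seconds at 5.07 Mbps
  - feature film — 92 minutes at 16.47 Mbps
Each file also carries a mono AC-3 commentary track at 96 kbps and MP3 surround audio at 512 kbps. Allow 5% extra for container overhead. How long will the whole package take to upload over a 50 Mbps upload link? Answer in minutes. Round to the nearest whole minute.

Audio total: 96 + 512 = 608 kbps = 0.608 Mbps.
wedding highlight reel: 37.608 Mbps × 840 s × 1.05 = 33170.3 Mb
screen recording: 6.508 Mbps × 1500 s × 1.05 = 10250.1 Mb
podcast episode with video: 5.678 Mbps × 2280 s × 1.05 = 13593.1 Mb
feature film: 17.078 Mbps × 5520 s × 1.05 = 98984.1 Mb
Total: 155997.6 Mb = 19499.7 MB.
At 50 Mbps: 155997.6 / 50 = 3120 s ≈ 52 minutes.

52 minutes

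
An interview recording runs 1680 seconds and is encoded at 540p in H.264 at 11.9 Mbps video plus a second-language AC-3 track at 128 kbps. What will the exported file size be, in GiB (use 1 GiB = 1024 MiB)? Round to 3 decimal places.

Audio: 128 kbps = 0.128 Mbps.
Total bitrate: 11.9 + 0.128 = 12.028 Mbps.
Stream data: 12.028 Mbps × 1680 s = 20207.0 Mb.
20,207 Mb = 2,525,880,000 bytes ÷ 1,073,741,824 = 2.352 GiB.

2.352 GiB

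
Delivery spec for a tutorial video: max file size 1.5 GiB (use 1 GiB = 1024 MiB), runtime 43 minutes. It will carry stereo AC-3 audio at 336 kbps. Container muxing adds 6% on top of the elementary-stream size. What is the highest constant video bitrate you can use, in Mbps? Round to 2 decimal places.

Budget: 1.5 GiB = 12884.9 Mb.
Stream payload after overhead: 12884.9 / 1.06 = 12155.6 Mb.
43 min = 2580 s
Total bitrate budget: 12155.6 Mb / 2580 s = 4.711 Mbps.
Audio: 336 kbps = 0.336 Mbps.
Video: 4.711 − 0.336 = 4.375 Mbps.

4.38 Mbps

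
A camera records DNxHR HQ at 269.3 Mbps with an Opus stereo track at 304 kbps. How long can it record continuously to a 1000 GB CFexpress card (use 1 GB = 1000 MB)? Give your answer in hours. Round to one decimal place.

Audio: 304 kbps = 0.304 Mbps.
Total bitrate: 269.3 + 0.304 = 269.604 Mbps.
Capacity: 1000 GB = 8,000,000 Mb.
Recording time: 8,000,000 / 269.604 = 29,673 s ≈ 8.24 hours.

8.2 hours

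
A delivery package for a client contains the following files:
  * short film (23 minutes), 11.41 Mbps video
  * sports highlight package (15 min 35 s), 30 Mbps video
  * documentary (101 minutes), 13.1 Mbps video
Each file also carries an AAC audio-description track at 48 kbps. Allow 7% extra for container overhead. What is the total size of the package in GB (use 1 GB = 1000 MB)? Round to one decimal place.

16.5 GB

Audio: 48 kbps = 0.048 Mbps.
short film: 11.458 Mbps × 1380 s × 1.07 = 16918.9 Mb
sports highlight package: 30.048 Mbps × 935 s × 1.07 = 30061.5 Mb
documentary: 13.148 Mbps × 6060 s × 1.07 = 85254.3 Mb
Total: 132234.7 Mb = 16529.3 MB.
= 16.53 GB.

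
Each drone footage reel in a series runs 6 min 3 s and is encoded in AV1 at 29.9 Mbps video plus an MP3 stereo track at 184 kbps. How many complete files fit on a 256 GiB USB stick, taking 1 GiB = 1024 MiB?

6 min 3 s = 363 s
Audio: 184 kbps = 0.184 Mbps.
Total bitrate: 30.084 Mbps.
Per item: 30.084 Mbps × 363 s = 10,920 Mb = 1,365 MB.
Capacity: 256 GiB = 2,199,023 Mb; 201.37 items → 201 complete.

201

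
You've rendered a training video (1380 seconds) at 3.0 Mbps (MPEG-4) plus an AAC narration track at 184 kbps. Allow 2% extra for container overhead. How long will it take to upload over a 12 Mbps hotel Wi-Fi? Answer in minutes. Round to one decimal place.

Audio: 184 kbps = 0.184 Mbps.
Total bitrate: 3.184 Mbps.
File: 3.184 Mbps × 1380 s = 4393.9 Mb.
With 2% container overhead: ×1.02. → 4481.8 Mb.
At 12 Mbps: 4481.8 / 12 = 373.5 s ≈ 6.22 minutes.

6.2 minutes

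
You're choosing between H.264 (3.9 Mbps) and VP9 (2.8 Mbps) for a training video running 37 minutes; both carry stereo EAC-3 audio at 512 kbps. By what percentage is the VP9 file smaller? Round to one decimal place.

37 min = 2220 s
Audio: 512 kbps = 0.512 Mbps.
H.264: 4.412 Mbps × 2220 s = 9794.6 Mb = 1.224 GB.
VP9: 3.312 Mbps × 2220 s = 7352.6 Mb = 0.919 GB.
Reduction: (1 − 0.919/1.224) × 100 = 24.93%.

24.9%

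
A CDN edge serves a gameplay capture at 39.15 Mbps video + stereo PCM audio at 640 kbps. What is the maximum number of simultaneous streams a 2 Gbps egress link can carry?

Audio: 640 kbps = 0.640 Mbps.
Per-viewer media rate: 39.790 Mbps.
2 Gbps = 2,000 Mbps; 2,000 / 39.790 = 50.26 → 50 viewers.

50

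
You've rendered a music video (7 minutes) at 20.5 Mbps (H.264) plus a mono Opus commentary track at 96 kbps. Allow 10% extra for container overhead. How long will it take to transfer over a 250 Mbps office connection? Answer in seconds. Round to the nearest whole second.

38 seconds

7 min = 420 s
Audio: 96 kbps = 0.096 Mbps.
Total bitrate: 20.596 Mbps.
File: 20.596 Mbps × 420 s = 8650.3 Mb.
With 10% container overhead: ×1.10. → 9515.4 Mb.
At 250 Mbps: 9515.4 / 250 = 38.1 s ≈ 38.1 seconds.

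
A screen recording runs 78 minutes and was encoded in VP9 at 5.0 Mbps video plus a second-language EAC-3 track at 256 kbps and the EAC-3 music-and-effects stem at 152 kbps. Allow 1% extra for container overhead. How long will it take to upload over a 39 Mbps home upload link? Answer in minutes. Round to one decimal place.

10.9 minutes

78 min = 4680 s
Audio total: 256 + 152 = 408 kbps = 0.408 Mbps.
Total bitrate: 5.408 Mbps.
File: 5.408 Mbps × 4680 s = 25309.4 Mb.
With 1% container overhead: ×1.01. → 25562.5 Mb.
At 39 Mbps: 25562.5 / 39 = 655.4 s ≈ 10.9 minutes.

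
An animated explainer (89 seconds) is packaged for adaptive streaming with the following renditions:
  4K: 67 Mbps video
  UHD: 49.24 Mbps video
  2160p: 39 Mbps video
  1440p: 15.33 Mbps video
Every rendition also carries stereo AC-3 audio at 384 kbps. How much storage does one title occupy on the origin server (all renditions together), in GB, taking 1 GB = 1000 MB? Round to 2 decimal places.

Audio: 384 kbps = 0.384 Mbps.
Sum of rendition bitrates: (67+0.384) + (49.24+0.384) + (39+0.384) + (15.33+0.384) = 172.106 Mbps.
× 89 s = 15,317 Mb = 1,915 MB = 1.915 GB.

1.91 GB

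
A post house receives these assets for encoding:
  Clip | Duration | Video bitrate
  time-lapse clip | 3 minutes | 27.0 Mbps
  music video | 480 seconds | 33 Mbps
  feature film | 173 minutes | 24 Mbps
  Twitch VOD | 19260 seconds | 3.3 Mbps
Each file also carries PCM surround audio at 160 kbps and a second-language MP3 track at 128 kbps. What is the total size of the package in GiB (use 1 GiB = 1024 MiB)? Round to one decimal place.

39.8 GiB

Audio total: 160 + 128 = 288 kbps = 0.288 Mbps.
time-lapse clip: 27.288 Mbps × 180 s = 4911.8 Mb
music video: 33.288 Mbps × 480 s = 15978.2 Mb
feature film: 24.288 Mbps × 10380 s = 252109.4 Mb
Twitch VOD: 3.588 Mbps × 19260 s = 69104.9 Mb
Total: 342104.4 Mb = 42763.1 MB.
= 39.83 GiB.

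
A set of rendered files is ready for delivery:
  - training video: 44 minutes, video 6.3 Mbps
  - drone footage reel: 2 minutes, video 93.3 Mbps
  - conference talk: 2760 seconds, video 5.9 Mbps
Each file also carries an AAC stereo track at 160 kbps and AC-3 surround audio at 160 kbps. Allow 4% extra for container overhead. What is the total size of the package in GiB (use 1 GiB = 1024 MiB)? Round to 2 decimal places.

Audio total: 160 + 160 = 320 kbps = 0.320 Mbps.
training video: 6.620 Mbps × 2640 s × 1.04 = 18175.9 Mb
drone footage reel: 93.620 Mbps × 120 s × 1.04 = 11683.8 Mb
conference talk: 6.220 Mbps × 2760 s × 1.04 = 17853.9 Mb
Total: 47713.5 Mb = 5964.2 MB.
= 5.555 GiB.

5.55 GiB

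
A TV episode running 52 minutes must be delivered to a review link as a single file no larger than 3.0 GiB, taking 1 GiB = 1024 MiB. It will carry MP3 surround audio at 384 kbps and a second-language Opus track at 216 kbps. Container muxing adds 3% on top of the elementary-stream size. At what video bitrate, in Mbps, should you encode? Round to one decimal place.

Budget: 3.0 GiB = 25769.8 Mb.
Stream payload after overhead: 25769.8 / 1.03 = 25019.2 Mb.
52 min = 3120 s
Total bitrate budget: 25019.2 Mb / 3120 s = 8.019 Mbps.
Audio total: 384 + 216 = 600 kbps = 0.600 Mbps.
Video: 8.019 − 0.600 = 7.419 Mbps.

7.4 Mbps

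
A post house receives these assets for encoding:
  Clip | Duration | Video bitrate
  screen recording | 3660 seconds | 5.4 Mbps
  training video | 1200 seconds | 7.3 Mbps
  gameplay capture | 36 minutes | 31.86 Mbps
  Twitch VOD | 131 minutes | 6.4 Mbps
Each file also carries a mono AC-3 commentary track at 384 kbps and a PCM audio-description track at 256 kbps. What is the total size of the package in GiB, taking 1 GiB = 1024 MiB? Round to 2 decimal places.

18.30 GiB

Audio total: 384 + 256 = 640 kbps = 0.640 Mbps.
screen recording: 6.040 Mbps × 3660 s = 22106.4 Mb
training video: 7.940 Mbps × 1200 s = 9528.0 Mb
gameplay capture: 32.500 Mbps × 2160 s = 70200.0 Mb
Twitch VOD: 7.040 Mbps × 7860 s = 55334.4 Mb
Total: 157168.8 Mb = 19646.1 MB.
= 18.30 GiB.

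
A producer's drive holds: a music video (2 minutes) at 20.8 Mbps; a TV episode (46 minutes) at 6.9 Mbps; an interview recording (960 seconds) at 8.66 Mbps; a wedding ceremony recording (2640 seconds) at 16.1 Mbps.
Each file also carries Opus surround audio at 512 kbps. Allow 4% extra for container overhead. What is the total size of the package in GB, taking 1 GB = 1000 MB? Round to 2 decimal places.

Audio: 512 kbps = 0.512 Mbps.
music video: 21.312 Mbps × 120 s × 1.04 = 2659.7 Mb
TV episode: 7.412 Mbps × 2760 s × 1.04 = 21275.4 Mb
interview recording: 9.172 Mbps × 960 s × 1.04 = 9157.3 Mb
wedding ceremony recording: 16.612 Mbps × 2640 s × 1.04 = 45609.9 Mb
Total: 78702.4 Mb = 9837.8 MB.
= 9.838 GB.

9.84 GB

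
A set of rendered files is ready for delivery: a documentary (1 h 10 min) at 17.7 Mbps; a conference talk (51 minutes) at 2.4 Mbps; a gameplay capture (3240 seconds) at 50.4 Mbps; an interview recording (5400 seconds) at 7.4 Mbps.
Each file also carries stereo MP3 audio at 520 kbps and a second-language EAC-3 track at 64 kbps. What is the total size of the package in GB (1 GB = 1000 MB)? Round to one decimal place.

36.8 GB

Audio total: 520 + 64 = 584 kbps = 0.584 Mbps.
documentary: 18.284 Mbps × 4200 s = 76792.8 Mb
conference talk: 2.984 Mbps × 3060 s = 9131.0 Mb
gameplay capture: 50.984 Mbps × 3240 s = 165188.2 Mb
interview recording: 7.984 Mbps × 5400 s = 43113.6 Mb
Total: 294225.6 Mb = 36778.2 MB.
= 36.78 GB.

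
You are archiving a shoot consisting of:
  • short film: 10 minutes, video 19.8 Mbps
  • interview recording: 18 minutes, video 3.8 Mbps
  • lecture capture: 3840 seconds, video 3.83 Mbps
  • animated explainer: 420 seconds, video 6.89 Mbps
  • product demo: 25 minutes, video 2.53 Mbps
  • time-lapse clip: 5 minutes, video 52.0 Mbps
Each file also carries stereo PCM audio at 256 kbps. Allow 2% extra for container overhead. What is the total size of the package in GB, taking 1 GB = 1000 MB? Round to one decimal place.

Audio: 256 kbps = 0.256 Mbps.
short film: 20.056 Mbps × 600 s × 1.02 = 12274.3 Mb
interview recording: 4.056 Mbps × 1080 s × 1.02 = 4468.1 Mb
lecture capture: 4.086 Mbps × 3840 s × 1.02 = 16004.0 Mb
animated explainer: 7.146 Mbps × 420 s × 1.02 = 3061.3 Mb
product demo: 2.786 Mbps × 1500 s × 1.02 = 4262.6 Mb
time-lapse clip: 52.256 Mbps × 300 s × 1.02 = 15990.3 Mb
Total: 56060.7 Mb = 7007.6 MB.
= 7.008 GB.

7.0 GB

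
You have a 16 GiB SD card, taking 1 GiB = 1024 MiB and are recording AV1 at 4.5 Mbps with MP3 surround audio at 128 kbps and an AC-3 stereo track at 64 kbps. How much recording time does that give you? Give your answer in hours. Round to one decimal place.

8.1 hours

Audio total: 128 + 64 = 192 kbps = 0.192 Mbps.
Total bitrate: 4.5 + 0.192 = 4.692 Mbps.
Capacity: 16 GiB = 137,439 Mb.
Recording time: 137,439 / 4.692 = 29,292 s ≈ 8.14 hours.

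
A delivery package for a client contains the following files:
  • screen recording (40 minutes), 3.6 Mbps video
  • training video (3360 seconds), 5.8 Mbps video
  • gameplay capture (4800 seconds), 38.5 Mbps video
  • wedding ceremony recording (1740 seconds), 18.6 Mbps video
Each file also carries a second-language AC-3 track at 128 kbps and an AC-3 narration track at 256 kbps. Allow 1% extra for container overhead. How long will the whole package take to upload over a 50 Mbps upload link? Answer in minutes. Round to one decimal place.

84.2 minutes

Audio total: 128 + 256 = 384 kbps = 0.384 Mbps.
screen recording: 3.984 Mbps × 2400 s × 1.01 = 9657.2 Mb
training video: 6.184 Mbps × 3360 s × 1.01 = 20986.0 Mb
gameplay capture: 38.884 Mbps × 4800 s × 1.01 = 188509.6 Mb
wedding ceremony recording: 18.984 Mbps × 1740 s × 1.01 = 33362.5 Mb
Total: 252515.4 Mb = 31564.4 MB.
At 50 Mbps: 252515.4 / 50 = 5050 s ≈ 84.2 minutes.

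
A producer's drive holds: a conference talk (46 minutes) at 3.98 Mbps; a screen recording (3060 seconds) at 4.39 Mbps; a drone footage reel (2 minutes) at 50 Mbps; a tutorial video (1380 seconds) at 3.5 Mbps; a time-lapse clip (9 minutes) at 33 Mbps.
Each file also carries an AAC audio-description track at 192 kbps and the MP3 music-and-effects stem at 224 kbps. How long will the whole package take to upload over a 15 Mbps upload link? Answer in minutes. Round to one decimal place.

62.6 minutes

Audio total: 192 + 224 = 416 kbps = 0.416 Mbps.
conference talk: 4.396 Mbps × 2760 s = 12133.0 Mb
screen recording: 4.806 Mbps × 3060 s = 14706.4 Mb
drone footage reel: 50.416 Mbps × 120 s = 6049.9 Mb
tutorial video: 3.916 Mbps × 1380 s = 5404.1 Mb
time-lapse clip: 33.416 Mbps × 540 s = 18044.6 Mb
Total: 56338.0 Mb = 7042.2 MB.
At 15 Mbps: 56338.0 / 15 = 3756 s ≈ 62.6 minutes.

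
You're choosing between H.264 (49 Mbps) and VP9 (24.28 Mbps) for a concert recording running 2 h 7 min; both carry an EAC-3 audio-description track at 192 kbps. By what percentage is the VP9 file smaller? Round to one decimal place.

2 h 7 min = 127 min = 7620 s
Audio: 192 kbps = 0.192 Mbps.
H.264: 49.192 Mbps × 7620 s = 374843.0 Mb = 46.855 GB.
VP9: 24.472 Mbps × 7620 s = 186476.6 Mb = 23.310 GB.
Reduction: (1 − 23.310/46.855) × 100 = 50.25%.

50.3%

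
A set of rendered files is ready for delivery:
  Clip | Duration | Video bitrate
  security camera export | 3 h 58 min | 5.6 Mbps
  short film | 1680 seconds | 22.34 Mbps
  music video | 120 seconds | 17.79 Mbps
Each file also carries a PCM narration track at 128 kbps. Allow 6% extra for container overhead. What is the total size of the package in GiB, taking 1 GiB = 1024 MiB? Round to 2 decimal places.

15.02 GiB

Audio: 128 kbps = 0.128 Mbps.
security camera export: 5.728 Mbps × 14280 s × 1.06 = 86703.6 Mb
short film: 22.468 Mbps × 1680 s × 1.06 = 40011.0 Mb
music video: 17.918 Mbps × 120 s × 1.06 = 2279.2 Mb
Total: 128993.8 Mb = 16124.2 MB.
= 15.02 GiB.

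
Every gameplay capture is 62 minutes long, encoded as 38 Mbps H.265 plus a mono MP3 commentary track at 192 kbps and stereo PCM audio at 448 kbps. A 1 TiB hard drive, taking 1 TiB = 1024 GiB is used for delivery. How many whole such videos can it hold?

61

62 min = 3720 s
Audio total: 192 + 448 = 640 kbps = 0.640 Mbps.
Total bitrate: 38.640 Mbps.
Per item: 38.640 Mbps × 3720 s = 143,741 Mb = 17,968 MB.
Capacity: 1 TiB = 8,796,093 Mb; 61.19 items → 61 complete.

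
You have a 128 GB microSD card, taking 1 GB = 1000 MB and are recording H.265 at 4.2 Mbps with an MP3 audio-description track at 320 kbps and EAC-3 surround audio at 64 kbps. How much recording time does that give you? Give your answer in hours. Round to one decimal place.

62.1 hours

Audio total: 320 + 64 = 384 kbps = 0.384 Mbps.
Total bitrate: 4.2 + 0.384 = 4.584 Mbps.
Capacity: 128 GB = 1,024,000 Mb.
Recording time: 1,024,000 / 4.584 = 223,386 s ≈ 62.1 hours.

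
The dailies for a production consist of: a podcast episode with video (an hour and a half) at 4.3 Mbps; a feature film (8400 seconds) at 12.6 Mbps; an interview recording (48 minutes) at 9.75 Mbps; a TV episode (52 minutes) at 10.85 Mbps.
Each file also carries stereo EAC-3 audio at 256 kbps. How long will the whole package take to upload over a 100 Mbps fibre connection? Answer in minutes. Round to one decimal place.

32.7 minutes

Audio: 256 kbps = 0.256 Mbps.
podcast episode with video: 4.556 Mbps × 5400 s = 24602.4 Mb
feature film: 12.856 Mbps × 8400 s = 107990.4 Mb
interview recording: 10.006 Mbps × 2880 s = 28817.3 Mb
TV episode: 11.106 Mbps × 3120 s = 34650.7 Mb
Total: 196060.8 Mb = 24507.6 MB.
At 100 Mbps: 196060.8 / 100 = 1961 s ≈ 32.7 minutes.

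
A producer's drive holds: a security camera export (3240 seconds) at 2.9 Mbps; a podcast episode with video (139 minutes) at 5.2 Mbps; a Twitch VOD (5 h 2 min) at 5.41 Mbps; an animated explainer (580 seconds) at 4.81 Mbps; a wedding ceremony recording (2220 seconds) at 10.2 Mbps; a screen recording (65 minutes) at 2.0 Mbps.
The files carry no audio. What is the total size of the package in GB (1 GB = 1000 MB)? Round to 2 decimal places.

security camera export: 2.900 Mbps × 3240 s = 9396.0 Mb
podcast episode with video: 5.200 Mbps × 8340 s = 43368.0 Mb
Twitch VOD: 5.410 Mbps × 18120 s = 98029.2 Mb
animated explainer: 4.810 Mbps × 580 s = 2789.8 Mb
wedding ceremony recording: 10.200 Mbps × 2220 s = 22644.0 Mb
screen recording: 2.000 Mbps × 3900 s = 7800.0 Mb
Total: 184027.0 Mb = 23003.4 MB.
= 23.00 GB.

23.00 GB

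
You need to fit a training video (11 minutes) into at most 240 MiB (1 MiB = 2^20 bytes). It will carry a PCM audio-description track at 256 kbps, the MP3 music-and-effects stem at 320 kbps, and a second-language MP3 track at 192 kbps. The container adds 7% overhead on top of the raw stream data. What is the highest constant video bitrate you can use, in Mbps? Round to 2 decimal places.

Budget: 240 MiB = 2013.3 Mb.
Stream payload after overhead: 2013.3 / 1.07 = 1881.6 Mb.
11 min = 660 s
Total bitrate budget: 1881.6 Mb / 660 s = 2.851 Mbps.
Audio total: 256 + 320 + 192 = 768 kbps = 0.768 Mbps.
Video: 2.851 − 0.768 = 2.083 Mbps.

2.08 Mbps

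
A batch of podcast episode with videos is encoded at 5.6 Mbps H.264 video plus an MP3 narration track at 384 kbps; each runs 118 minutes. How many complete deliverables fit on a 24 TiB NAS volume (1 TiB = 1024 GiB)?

118 min = 7080 s
Audio: 384 kbps = 0.384 Mbps.
Total bitrate: 5.984 Mbps.
Per item: 5.984 Mbps × 7080 s = 42,367 Mb = 5,296 MB.
Capacity: 24 TiB = 211,106,233 Mb; 4982.83 items → 4982 complete.

4982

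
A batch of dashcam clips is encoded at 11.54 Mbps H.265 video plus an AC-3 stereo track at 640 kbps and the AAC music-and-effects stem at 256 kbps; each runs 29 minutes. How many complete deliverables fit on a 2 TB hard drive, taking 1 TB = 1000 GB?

739

29 min = 1740 s
Audio total: 640 + 256 = 896 kbps = 0.896 Mbps.
Total bitrate: 12.436 Mbps.
Per item: 12.436 Mbps × 1740 s = 21,639 Mb = 2,705 MB.
Capacity: 2 TB = 16,000,000 Mb; 739.42 items → 739 complete.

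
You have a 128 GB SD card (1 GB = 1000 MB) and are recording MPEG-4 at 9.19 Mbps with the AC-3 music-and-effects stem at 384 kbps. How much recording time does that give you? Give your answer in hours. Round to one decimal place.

Audio: 384 kbps = 0.384 Mbps.
Total bitrate: 9.19 + 0.384 = 9.574 Mbps.
Capacity: 128 GB = 1,024,000 Mb.
Recording time: 1,024,000 / 9.574 = 106,956 s ≈ 29.7 hours.

29.7 hours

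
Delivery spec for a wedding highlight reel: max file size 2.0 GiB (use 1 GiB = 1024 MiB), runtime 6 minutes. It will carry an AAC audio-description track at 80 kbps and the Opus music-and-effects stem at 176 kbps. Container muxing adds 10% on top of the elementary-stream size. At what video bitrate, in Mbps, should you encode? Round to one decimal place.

Budget: 2.0 GiB = 17179.9 Mb.
Stream payload after overhead: 17179.9 / 1.10 = 15618.1 Mb.
6 min = 360 s
Total bitrate budget: 15618.1 Mb / 360 s = 43.384 Mbps.
Audio total: 80 + 176 = 256 kbps = 0.256 Mbps.
Video: 43.384 − 0.256 = 43.128 Mbps.

43.1 Mbps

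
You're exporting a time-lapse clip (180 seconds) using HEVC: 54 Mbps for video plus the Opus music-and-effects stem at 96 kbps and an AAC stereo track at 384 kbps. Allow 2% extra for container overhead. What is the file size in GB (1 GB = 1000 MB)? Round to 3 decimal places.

1.250 GB

Audio total: 96 + 384 = 480 kbps = 0.480 Mbps.
Total bitrate: 54 + 0.480 = 54.480 Mbps.
Stream data: 54.480 Mbps × 180 s = 9806.4 Mb.
With 2% container overhead: ×1.02.
10,003 Mb ÷ 8 = 1,250 MB → 1.250 GB.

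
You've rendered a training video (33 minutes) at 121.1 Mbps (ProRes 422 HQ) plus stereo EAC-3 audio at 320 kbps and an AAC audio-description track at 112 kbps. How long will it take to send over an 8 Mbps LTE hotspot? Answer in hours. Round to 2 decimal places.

33 min = 1980 s
Audio total: 320 + 112 = 432 kbps = 0.432 Mbps.
Total bitrate: 121.532 Mbps.
File: 121.532 Mbps × 1980 s = 240633.4 Mb.
At 8 Mbps: 240633.4 / 8 = 30079.2 s ≈ 8.36 hours.

8.36 hours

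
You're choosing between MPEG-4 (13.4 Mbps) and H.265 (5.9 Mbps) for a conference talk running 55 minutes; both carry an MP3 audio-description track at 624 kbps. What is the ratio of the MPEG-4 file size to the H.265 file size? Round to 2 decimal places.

2.15

55 min = 3300 s
Audio: 624 kbps = 0.624 Mbps.
MPEG-4: 14.024 Mbps × 3300 s = 46279.2 Mb = 5.785 GB.
H.265: 6.524 Mbps × 3300 s = 21529.2 Mb = 2.691 GB.
Ratio: 5.785 / 2.691 = 2.150.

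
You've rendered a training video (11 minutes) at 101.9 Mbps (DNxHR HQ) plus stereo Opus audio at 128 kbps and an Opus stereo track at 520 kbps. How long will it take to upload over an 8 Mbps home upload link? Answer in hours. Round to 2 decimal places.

2.35 hours

11 min = 660 s
Audio total: 128 + 520 = 648 kbps = 0.648 Mbps.
Total bitrate: 102.548 Mbps.
File: 102.548 Mbps × 660 s = 67681.7 Mb.
At 8 Mbps: 67681.7 / 8 = 8460.2 s ≈ 2.35 hours.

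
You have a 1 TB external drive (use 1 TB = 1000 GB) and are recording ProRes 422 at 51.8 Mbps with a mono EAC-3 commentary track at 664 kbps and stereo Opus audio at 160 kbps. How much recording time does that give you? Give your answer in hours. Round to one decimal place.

Audio total: 664 + 160 = 824 kbps = 0.824 Mbps.
Total bitrate: 51.8 + 0.824 = 52.624 Mbps.
Capacity: 1 TB = 8,000,000 Mb.
Recording time: 8,000,000 / 52.624 = 152,022 s ≈ 42.2 hours.

42.2 hours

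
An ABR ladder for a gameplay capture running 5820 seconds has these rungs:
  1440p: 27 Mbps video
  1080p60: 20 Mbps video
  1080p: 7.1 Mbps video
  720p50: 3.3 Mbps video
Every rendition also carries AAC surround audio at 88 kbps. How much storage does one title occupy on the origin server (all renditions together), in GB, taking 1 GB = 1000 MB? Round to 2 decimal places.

42.01 GB

Audio: 88 kbps = 0.088 Mbps.
Sum of rendition bitrates: (27+0.088) + (20+0.088) + (7.1+0.088) + (3.3+0.088) = 57.752 Mbps.
× 5820 s = 336,117 Mb = 42,015 MB = 42.01 GB.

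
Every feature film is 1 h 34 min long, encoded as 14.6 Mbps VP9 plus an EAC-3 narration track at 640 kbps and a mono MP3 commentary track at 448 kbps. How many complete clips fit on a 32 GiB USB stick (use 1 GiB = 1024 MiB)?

1 h 34 min = 94 min = 5640 s
Audio total: 640 + 448 = 1088 kbps = 1.088 Mbps.
Total bitrate: 15.688 Mbps.
Per item: 15.688 Mbps × 5640 s = 88,480 Mb = 11,060 MB.
Capacity: 32 GiB = 274,878 Mb; 3.11 items → 3 complete.

3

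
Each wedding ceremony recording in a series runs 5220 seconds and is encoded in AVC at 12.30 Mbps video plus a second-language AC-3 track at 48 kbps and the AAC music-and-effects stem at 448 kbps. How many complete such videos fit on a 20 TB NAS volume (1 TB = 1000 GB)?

2395

Audio total: 48 + 448 = 496 kbps = 0.496 Mbps.
Total bitrate: 12.796 Mbps.
Per item: 12.796 Mbps × 5220 s = 66,795 Mb = 8,349 MB.
Capacity: 20 TB = 160,000,000 Mb; 2395.38 items → 2395 complete.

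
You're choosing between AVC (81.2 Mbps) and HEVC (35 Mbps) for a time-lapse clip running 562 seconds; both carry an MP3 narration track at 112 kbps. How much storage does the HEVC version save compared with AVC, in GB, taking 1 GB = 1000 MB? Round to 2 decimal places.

Audio: 112 kbps = 0.112 Mbps.
AVC: 81.312 Mbps × 562 s = 45697.3 Mb = 5.712 GB.
HEVC: 35.112 Mbps × 562 s = 19732.9 Mb = 2.467 GB.
Saving: 5.712 − 2.467 = 3.246 GB.

3.25 GB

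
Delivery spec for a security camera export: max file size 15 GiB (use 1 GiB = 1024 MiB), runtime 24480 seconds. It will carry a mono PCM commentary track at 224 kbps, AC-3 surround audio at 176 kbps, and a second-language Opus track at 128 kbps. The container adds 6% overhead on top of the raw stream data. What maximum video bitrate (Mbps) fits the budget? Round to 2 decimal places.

4.44 Mbps

Budget: 15 GiB = 128849.0 Mb.
Stream payload after overhead: 128849.0 / 1.06 = 121555.7 Mb.
Total bitrate budget: 121555.7 Mb / 24480 s = 4.966 Mbps.
Audio total: 224 + 176 + 128 = 528 kbps = 0.528 Mbps.
Video: 4.966 − 0.528 = 4.438 Mbps.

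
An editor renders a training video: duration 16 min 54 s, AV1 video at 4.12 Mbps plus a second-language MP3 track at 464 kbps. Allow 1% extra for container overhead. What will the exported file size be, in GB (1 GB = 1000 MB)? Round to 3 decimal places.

16 min 54 s = 1014 s
Audio: 464 kbps = 0.464 Mbps.
Total bitrate: 4.12 + 0.464 = 4.584 Mbps.
Stream data: 4.584 Mbps × 1014 s = 4648.2 Mb.
With 1% container overhead: ×1.01.
4,695 Mb ÷ 8 = 586.8 MB → 0.5868 GB.

0.587 GB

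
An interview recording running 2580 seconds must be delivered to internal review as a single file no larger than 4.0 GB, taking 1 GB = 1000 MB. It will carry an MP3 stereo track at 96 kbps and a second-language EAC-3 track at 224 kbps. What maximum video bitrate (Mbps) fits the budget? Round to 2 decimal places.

12.08 Mbps

Budget: 4.0 GB = 32000.0 Mb.
Total bitrate budget: 32000.0 Mb / 2580 s = 12.403 Mbps.
Audio total: 96 + 224 = 320 kbps = 0.320 Mbps.
Video: 12.403 − 0.320 = 12.083 Mbps.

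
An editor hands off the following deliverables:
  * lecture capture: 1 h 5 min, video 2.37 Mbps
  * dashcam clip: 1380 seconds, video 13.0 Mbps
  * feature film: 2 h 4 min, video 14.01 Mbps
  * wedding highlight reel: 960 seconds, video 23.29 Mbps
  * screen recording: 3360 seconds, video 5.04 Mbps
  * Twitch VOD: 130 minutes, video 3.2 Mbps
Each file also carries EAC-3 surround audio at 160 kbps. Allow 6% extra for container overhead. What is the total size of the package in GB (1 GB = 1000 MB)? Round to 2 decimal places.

Audio: 160 kbps = 0.160 Mbps.
lecture capture: 2.530 Mbps × 3900 s × 1.06 = 10459.0 Mb
dashcam clip: 13.160 Mbps × 1380 s × 1.06 = 19250.4 Mb
feature film: 14.170 Mbps × 7440 s × 1.06 = 111750.3 Mb
wedding highlight reel: 23.450 Mbps × 960 s × 1.06 = 23862.7 Mb
screen recording: 5.200 Mbps × 3360 s × 1.06 = 18520.3 Mb
Twitch VOD: 3.360 Mbps × 7800 s × 1.06 = 27780.5 Mb
Total: 211623.3 Mb = 26452.9 MB.
= 26.45 GB.

26.45 GB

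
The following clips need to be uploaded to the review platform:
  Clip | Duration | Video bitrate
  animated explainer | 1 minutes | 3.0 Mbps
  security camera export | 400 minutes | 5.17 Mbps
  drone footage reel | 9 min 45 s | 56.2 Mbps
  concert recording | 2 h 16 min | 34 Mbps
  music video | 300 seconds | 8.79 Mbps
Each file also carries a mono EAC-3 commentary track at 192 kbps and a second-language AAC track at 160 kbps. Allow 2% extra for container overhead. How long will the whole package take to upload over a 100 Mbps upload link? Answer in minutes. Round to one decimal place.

76.3 minutes

Audio total: 192 + 160 = 352 kbps = 0.352 Mbps.
animated explainer: 3.352 Mbps × 60 s × 1.02 = 205.1 Mb
security camera export: 5.522 Mbps × 24000 s × 1.02 = 135178.6 Mb
drone footage reel: 56.552 Mbps × 585 s × 1.02 = 33744.6 Mb
concert recording: 34.352 Mbps × 8160 s × 1.02 = 285918.6 Mb
music video: 9.142 Mbps × 300 s × 1.02 = 2797.5 Mb
Total: 457844.3 Mb = 57230.5 MB.
At 100 Mbps: 457844.3 / 100 = 4578 s ≈ 76.3 minutes.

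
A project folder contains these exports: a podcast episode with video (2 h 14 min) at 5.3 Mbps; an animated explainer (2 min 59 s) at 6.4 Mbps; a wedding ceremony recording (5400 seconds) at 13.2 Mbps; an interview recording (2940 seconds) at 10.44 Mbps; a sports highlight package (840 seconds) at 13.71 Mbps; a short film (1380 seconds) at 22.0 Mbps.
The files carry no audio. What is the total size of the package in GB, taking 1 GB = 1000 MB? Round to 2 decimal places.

podcast episode with video: 5.300 Mbps × 8040 s = 42612.0 Mb
animated explainer: 6.400 Mbps × 179 s = 1145.6 Mb
wedding ceremony recording: 13.200 Mbps × 5400 s = 71280.0 Mb
interview recording: 10.440 Mbps × 2940 s = 30693.6 Mb
sports highlight package: 13.710 Mbps × 840 s = 11516.4 Mb
short film: 22.000 Mbps × 1380 s = 30360.0 Mb
Total: 187607.6 Mb = 23451.0 MB.
= 23.45 GB.

23.45 GB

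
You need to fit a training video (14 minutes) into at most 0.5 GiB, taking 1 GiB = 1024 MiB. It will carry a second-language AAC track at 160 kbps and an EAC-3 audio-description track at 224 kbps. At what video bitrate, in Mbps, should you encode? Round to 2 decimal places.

Budget: 0.5 GiB = 4295.0 Mb.
14 min = 840 s
Total bitrate budget: 4295.0 Mb / 840 s = 5.113 Mbps.
Audio total: 160 + 224 = 384 kbps = 0.384 Mbps.
Video: 5.113 − 0.384 = 4.729 Mbps.

4.73 Mbps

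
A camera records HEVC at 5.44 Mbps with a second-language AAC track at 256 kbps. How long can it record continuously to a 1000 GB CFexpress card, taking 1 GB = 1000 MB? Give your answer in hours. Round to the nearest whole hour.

390 hours

Audio: 256 kbps = 0.256 Mbps.
Total bitrate: 5.44 + 0.256 = 5.696 Mbps.
Capacity: 1000 GB = 8,000,000 Mb.
Recording time: 8,000,000 / 5.696 = 1,404,494 s ≈ 390 hours.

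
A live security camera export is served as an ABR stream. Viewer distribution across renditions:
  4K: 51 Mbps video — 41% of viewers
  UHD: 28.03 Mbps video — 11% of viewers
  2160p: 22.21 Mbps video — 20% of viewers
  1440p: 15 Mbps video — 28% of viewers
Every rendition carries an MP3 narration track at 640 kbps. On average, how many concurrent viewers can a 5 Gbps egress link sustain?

150

Audio: 640 kbps = 0.640 Mbps.
Average per-viewer bitrate: 0.41×51.640 + 0.11×28.670 + 0.20×22.850 + 0.28×15.640 = 33.275 Mbps.
5 Gbps = 5,000 Mbps; 5,000 / 33.275 = 150.26 → 150.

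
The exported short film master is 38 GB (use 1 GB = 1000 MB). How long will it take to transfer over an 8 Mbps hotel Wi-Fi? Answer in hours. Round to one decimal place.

10.6 hours

File: 38 GB = 304000.0 Mb.
At 8 Mbps: 304000.0 / 8 = 38000.0 s ≈ 10.6 hours.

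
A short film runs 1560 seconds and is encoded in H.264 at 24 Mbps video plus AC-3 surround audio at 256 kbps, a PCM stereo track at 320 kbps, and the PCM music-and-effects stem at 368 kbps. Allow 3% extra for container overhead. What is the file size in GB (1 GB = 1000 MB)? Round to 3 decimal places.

Audio total: 256 + 320 + 368 = 944 kbps = 0.944 Mbps.
Total bitrate: 24 + 0.944 = 24.944 Mbps.
Stream data: 24.944 Mbps × 1560 s = 38912.6 Mb.
With 3% container overhead: ×1.03.
40,080 Mb ÷ 8 = 5,010 MB → 5.010 GB.

5.010 GB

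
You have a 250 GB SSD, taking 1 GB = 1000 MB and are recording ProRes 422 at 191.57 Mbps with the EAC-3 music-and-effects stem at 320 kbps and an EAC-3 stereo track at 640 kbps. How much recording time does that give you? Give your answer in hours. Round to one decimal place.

Audio total: 320 + 640 = 960 kbps = 0.960 Mbps.
Total bitrate: 191.57 + 0.960 = 192.530 Mbps.
Capacity: 250 GB = 2,000,000 Mb.
Recording time: 2,000,000 / 192.530 = 10,388 s ≈ 2.89 hours.

2.9 hours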